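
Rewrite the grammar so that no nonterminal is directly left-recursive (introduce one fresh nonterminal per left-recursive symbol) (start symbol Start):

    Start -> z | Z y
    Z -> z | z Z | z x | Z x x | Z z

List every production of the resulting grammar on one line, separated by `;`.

Left recursion appears on Z.
For Z: α = {x x, z}, β = {z, z Z, z x}. Rewrite as Z → β Z1 and Z1 → α Z1 | ε.

Start -> z | Z y; Z -> z Z1 | z Z Z1 | z x Z1; Z1 -> x x Z1 | z Z1 | ε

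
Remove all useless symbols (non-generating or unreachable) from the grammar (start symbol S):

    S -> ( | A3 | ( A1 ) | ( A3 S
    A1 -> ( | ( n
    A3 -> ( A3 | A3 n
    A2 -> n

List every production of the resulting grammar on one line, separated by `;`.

Generating nonterminals: {A1, A2, S}.
Reachable from S after that: {A1, S}.
Removed useless symbols: {A2, A3} and every production mentioning them.

S -> ( | ( A1 ); A1 -> ( | ( n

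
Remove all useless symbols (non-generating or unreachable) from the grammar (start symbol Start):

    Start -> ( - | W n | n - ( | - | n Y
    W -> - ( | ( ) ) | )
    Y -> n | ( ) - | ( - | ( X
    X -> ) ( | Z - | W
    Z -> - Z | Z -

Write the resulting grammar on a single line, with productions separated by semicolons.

Generating nonterminals: {Start, W, X, Y}.
Reachable from Start after that: {Start, W, X, Y}.
Removed useless symbols: {Z} and every production mentioning them.

Start -> ( - | W n | n - ( | - | n Y; W -> - ( | ( ) ) | ); Y -> n | ( ) - | ( - | ( X; X -> ) ( | W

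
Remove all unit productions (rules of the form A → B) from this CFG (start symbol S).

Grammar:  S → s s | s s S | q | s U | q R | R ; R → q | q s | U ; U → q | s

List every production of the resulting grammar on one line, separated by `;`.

S → q | s | s s | s s S | s U | q R | q s; R → q | s | q s; U → q | s

Unit pairs: R ⇒* {U}; S ⇒* {R, U}.
For each unit pair (A, B), copy every non-unit production of B to A, then drop all unit productions.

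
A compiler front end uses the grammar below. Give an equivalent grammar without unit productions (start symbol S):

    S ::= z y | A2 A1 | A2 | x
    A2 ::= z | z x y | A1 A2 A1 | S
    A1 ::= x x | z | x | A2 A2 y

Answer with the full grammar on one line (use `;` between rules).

Unit pairs: A2 ⇒* {S}; S ⇒* {A2}.
For every A with A ⇒* B via unit rules, add B's non-unit alternatives to A; then delete every rule of the form X → Y.

S ::= z | z x y | A1 A2 A1 | z y | A2 A1 | x; A2 ::= z | z x y | A1 A2 A1 | z y | A2 A1 | x; A1 ::= x x | z | x | A2 A2 y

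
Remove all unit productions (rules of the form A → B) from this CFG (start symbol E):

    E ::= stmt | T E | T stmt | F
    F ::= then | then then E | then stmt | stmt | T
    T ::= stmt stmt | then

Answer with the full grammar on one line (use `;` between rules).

E ::= stmt | T E | T stmt | then | then then E | then stmt | stmt stmt; F ::= then | then then E | then stmt | stmt | stmt stmt; T ::= stmt stmt | then

Unit pairs: E ⇒* {F, T}; F ⇒* {T}.
For each unit pair (A, B), copy every non-unit production of B to A, then drop all unit productions.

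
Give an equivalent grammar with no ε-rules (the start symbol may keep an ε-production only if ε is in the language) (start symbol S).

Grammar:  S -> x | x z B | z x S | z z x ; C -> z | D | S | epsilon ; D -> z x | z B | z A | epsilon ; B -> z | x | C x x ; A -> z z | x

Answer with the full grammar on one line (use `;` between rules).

S -> x | x z B | z x S | z z x; C -> z | D | S; D -> z x | z B | z A; B -> z | x | C x x | x x; A -> z z | x

The nullable symbols are {C, D}.
ε ∉ L(G), so no ε-production is kept.
Add the nullable-subset variants: B → C x x gives C x x | x x.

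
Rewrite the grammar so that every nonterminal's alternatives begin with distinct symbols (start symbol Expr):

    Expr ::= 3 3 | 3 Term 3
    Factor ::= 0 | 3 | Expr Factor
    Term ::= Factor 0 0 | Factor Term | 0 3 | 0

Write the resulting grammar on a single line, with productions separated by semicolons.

Expr ::= 3 Expr1; Factor ::= 0 | 3 | Expr Factor; Term ::= Factor Term1 | 0 Term2; Expr1 ::= 3 | Term 3; Term1 ::= 0 0 | Term; Term2 ::= 3 | ε

Expr has alternatives sharing prefix '3': factor to Expr → 3 Expr1 with Expr1 → 3 | Term 3.
Term has alternatives sharing prefix 'Factor': factor to Term → Factor Term1 with Term1 → 0 0 | Term.
Term has alternatives sharing prefix '0': factor to Term → 0 Term2 with Term2 → 3 | ε.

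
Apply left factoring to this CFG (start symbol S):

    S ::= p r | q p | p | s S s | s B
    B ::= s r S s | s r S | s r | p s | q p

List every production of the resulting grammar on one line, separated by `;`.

S ::= q p | p S' | s S''; B ::= p s | q p | s r B'; S' ::= r | ε; S'' ::= S s | B; B' ::= ε | S B''; B'' ::= s | ε

S has alternatives sharing prefix 'p': factor to S → p S' with S' → r | ε.
S has alternatives sharing prefix 's': factor to S → s S'' with S'' → S s | B.
B has alternatives sharing prefix 's r': factor to B → s r B' with B' → S s | S | ε.
B' has alternatives sharing prefix 'S': factor to B' → S B'' with B'' → s | ε.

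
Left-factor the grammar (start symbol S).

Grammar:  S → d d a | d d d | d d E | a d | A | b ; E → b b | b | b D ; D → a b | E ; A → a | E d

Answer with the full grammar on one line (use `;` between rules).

S has alternatives sharing prefix 'd d': factor to S → d d S' with S' → a | d | E.
E has alternatives sharing prefix 'b': factor to E → b E' with E' → b | ε | D.

S → a d | A | b | d d S'; E → b E'; D → a b | E; A → a | E d; S' → a | d | E; E' → b | ε | D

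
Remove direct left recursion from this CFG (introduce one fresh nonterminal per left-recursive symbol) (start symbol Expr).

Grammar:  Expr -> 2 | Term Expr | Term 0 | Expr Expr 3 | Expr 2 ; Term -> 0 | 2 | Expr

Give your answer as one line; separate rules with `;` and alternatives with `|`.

Expr -> 2 Expr1 | Term Expr Expr1 | Term 0 Expr1; Term -> 0 | 2 | Expr; Expr1 -> Expr 3 Expr1 | 2 Expr1 | ε

Directly left-recursive nonterminal: Expr.
For Expr: α = {Expr 3, 2}, β = {2, Term Expr, Term 0}. Rewrite as Expr → β Expr1 and Expr1 → α Expr1 | ε.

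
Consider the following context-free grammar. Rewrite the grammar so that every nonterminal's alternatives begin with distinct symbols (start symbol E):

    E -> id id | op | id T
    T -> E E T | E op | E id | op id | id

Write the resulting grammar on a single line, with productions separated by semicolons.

E has alternatives sharing prefix 'id': factor to E → id E' with E' → id | T.
T has alternatives sharing prefix 'E': factor to T → E T' with T' → E T | op | id.

E -> op | id E'; T -> op id | id | E T'; E' -> id | T; T' -> E T | op | id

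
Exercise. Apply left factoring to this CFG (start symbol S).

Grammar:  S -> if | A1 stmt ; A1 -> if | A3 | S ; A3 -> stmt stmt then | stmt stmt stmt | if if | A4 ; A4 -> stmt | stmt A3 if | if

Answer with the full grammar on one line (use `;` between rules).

S -> if | A1 stmt; A1 -> if | A3 | S; A3 -> if if | A4 | stmt stmt A3'; A4 -> if | stmt A4'; A3' -> then | stmt; A4' -> ε | A3 if

A3 has alternatives sharing prefix 'stmt stmt': factor to A3 → stmt stmt A3' with A3' → then | stmt.
A4 has alternatives sharing prefix 'stmt': factor to A4 → stmt A4' with A4' → ε | A3 if.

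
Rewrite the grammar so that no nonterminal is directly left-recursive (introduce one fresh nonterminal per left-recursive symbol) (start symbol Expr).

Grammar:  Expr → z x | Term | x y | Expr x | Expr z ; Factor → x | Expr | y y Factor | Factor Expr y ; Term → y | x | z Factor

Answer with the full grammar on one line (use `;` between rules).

Expr → z x Expr1 | Term Expr1 | x y Expr1; Factor → x Factor1 | Expr Factor1 | y y Factor Factor1; Term → y | x | z Factor; Expr1 → x Expr1 | z Expr1 | ε; Factor1 → Expr y Factor1 | ε

Left recursion appears on Expr, Factor.
For Expr: α = {x, z}, β = {z x, Term, x y}. Rewrite as Expr → β Expr1 and Expr1 → α Expr1 | ε.
For Factor: α = {Expr y}, β = {x, Expr, y y Factor}. Rewrite as Factor → β Factor1 and Factor1 → α Factor1 | ε.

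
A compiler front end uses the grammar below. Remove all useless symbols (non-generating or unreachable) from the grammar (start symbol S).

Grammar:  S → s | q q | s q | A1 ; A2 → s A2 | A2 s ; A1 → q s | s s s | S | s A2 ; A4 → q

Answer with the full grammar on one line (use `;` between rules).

Generating nonterminals: {A1, A4, S}.
Reachable from S after that: {A1, S}.
Removed useless symbols: {A2, A4} and every production mentioning them.

S → s | q q | s q | A1; A1 → q s | s s s | S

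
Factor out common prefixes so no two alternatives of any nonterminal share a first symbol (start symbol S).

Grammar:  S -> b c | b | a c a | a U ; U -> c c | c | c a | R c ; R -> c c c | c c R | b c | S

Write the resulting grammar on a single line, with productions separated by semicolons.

S -> b S' | a S''; U -> R c | c U'; R -> b c | S | c c R'; S' -> c | eps; S'' -> c a | U; U' -> c | eps | a; R' -> c | R

S has alternatives sharing prefix 'b': factor to S → b S' with S' → c | ε.
S has alternatives sharing prefix 'a': factor to S → a S'' with S'' → c a | U.
U has alternatives sharing prefix 'c': factor to U → c U' with U' → c | ε | a.
R has alternatives sharing prefix 'c c': factor to R → c c R' with R' → c | R.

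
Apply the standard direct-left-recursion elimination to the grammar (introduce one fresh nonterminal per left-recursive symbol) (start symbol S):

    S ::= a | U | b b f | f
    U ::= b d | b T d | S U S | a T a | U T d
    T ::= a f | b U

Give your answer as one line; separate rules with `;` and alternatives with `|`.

Directly left-recursive nonterminal: U.
For U: α = {T d}, β = {b d, b T d, S U S, a T a}. Rewrite as U → β U' and U' → α U' | ε.

S ::= a | U | b b f | f; U ::= b d U' | b T d U' | S U S U' | a T a U'; T ::= a f | b U; U' ::= T d U' | ε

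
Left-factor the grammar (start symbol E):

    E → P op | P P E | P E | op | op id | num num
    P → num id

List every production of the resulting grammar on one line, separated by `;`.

E has alternatives sharing prefix 'P': factor to E → P E' with E' → op | P E | E.
E has alternatives sharing prefix 'op': factor to E → op E'' with E'' → ε | id.

E → num num | P E' | op E''; P → num id; E' → op | P E | E; E'' → ε | id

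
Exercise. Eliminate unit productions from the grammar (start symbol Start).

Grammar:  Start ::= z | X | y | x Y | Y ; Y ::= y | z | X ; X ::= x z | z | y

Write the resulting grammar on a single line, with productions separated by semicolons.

Start ::= z | y | x Y | x z; Y ::= x z | z | y; X ::= x z | z | y

Unit pairs: Start ⇒* {X, Y}; Y ⇒* {X}.
For every A with A ⇒* B via unit rules, add B's non-unit alternatives to A; then delete every rule of the form X → Y.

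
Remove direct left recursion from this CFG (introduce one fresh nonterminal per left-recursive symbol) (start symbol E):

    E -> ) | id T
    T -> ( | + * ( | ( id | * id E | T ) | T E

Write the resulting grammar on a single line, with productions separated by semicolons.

T is directly left-recursive.
For T: α = {), E}, β = {(, + * (, ( id, * id E}. Rewrite as T → β T' and T' → α T' | ε.

E -> ) | id T; T -> ( T' | + * ( T' | ( id T' | * id E T'; T' -> ) T' | E T' | ε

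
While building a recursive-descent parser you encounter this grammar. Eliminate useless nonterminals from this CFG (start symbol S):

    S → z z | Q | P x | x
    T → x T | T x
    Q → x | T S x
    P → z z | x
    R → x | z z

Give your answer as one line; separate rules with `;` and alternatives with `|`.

Generating nonterminals: {P, Q, R, S}.
Reachable from S after that: {P, Q, S}.
Removed useless symbols: {R, T} and every production mentioning them.

S → z z | Q | P x | x; Q → x; P → z z | x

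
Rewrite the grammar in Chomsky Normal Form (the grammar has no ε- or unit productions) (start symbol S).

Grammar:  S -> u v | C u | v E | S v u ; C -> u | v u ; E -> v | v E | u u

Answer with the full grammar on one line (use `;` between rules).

Introduce a nonterminal for each terminal appearing in a rule of length ≥ 2: X1 → u, X2 → v.
Binarize each right-hand side of length ≥ 3 by chaining fresh nonterminals (Y1, Y2, …): affected rules were S → S X2 X1.

S -> X1 X2 | C X1 | X2 E | S Y1; C -> u | X2 X1; E -> v | X2 E | X1 X1; X1 -> u; X2 -> v; Y1 -> X2 X1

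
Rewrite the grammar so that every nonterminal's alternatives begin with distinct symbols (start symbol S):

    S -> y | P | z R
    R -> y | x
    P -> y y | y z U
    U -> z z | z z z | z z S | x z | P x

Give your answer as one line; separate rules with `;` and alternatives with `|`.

S -> y | P | z R; R -> y | x; P -> y P'; U -> x z | P x | z z U'; P' -> y | z U; U' -> ε | z | S

P has alternatives sharing prefix 'y': factor to P → y P' with P' → y | z U.
U has alternatives sharing prefix 'z z': factor to U → z z U' with U' → ε | z | S.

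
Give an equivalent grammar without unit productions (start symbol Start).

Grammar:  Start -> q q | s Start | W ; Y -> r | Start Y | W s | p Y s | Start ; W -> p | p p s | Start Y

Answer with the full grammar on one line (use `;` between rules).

Start -> q q | s Start | p | p p s | Start Y; Y -> q q | s Start | p | p p s | Start Y | r | W s | p Y s; W -> p | p p s | Start Y

Unit pairs: Start ⇒* {W}; Y ⇒* {Start, W}.
Replace each nonterminal's rules with the union of the non-unit rules of every nonterminal it unit-derives.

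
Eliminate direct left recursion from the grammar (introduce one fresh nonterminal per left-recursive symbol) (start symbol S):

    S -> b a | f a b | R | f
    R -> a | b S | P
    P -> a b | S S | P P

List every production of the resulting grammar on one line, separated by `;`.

S -> b a | f a b | R | f; R -> a | b S | P; P -> a b P' | S S P'; P' -> P P' | ε

Directly left-recursive nonterminal: P.
For P: α = {P}, β = {a b, S S}. Rewrite as P → β P' and P' → α P' | ε.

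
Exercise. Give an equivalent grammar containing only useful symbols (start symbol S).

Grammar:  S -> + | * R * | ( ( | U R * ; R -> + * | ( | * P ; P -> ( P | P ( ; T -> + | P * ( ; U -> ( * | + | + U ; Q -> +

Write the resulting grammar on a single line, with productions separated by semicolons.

S -> + | * R * | ( ( | U R *; R -> + * | (; U -> ( * | + | + U

Generating nonterminals: {Q, R, S, T, U}.
Reachable from S after that: {R, S, U}.
Removed useless symbols: {P, Q, T} and every production mentioning them.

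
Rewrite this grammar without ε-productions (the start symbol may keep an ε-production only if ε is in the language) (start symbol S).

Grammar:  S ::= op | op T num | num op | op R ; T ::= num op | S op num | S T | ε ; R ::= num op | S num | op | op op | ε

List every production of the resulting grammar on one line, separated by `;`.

Nullable set = {R, T}.
ε ∉ L(G), so no ε-production is kept.
Add the nullable-subset variants: S → op T num gives op T num | op num. T → S T gives S T | S.

S ::= op | op T num | op num | num op | op R; T ::= num op | S op num | S T | S; R ::= num op | S num | op | op op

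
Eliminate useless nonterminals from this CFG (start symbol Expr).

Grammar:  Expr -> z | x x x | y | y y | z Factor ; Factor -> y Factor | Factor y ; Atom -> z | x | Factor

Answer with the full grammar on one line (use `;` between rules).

Expr -> z | x x x | y | y y

Generating nonterminals: {Atom, Expr}.
Reachable from Expr after that: {Expr}.
Removed useless symbols: {Atom, Factor} and every production mentioning them.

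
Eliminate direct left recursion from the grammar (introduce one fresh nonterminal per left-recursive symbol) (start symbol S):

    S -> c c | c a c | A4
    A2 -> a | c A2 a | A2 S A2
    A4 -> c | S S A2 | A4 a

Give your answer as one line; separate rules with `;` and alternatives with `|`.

A2, A4 are directly left-recursive.
For A2: α = {S A2}, β = {a, c A2 a}. Rewrite as A2 → β A2' and A2' → α A2' | ε.
For A4: α = {a}, β = {c, S S A2}. Rewrite as A4 → β A4' and A4' → α A4' | ε.

S -> c c | c a c | A4; A2 -> a A2' | c A2 a A2'; A4 -> c A4' | S S A2 A4'; A2' -> S A2 A2' | ε; A4' -> a A4' | ε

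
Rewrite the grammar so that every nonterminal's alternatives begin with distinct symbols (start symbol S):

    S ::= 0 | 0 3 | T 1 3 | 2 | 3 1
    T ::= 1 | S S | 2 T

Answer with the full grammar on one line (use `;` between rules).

S ::= T 1 3 | 2 | 3 1 | 0 S'; T ::= 1 | S S | 2 T; S' ::= ε | 3

S has alternatives sharing prefix '0': factor to S → 0 S' with S' → ε | 3.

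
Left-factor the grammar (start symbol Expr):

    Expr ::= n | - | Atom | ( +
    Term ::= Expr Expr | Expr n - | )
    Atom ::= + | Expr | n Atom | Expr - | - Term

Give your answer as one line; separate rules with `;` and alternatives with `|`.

Expr ::= n | - | Atom | ( +; Term ::= ) | Expr Term1; Atom ::= + | n Atom | - Term | Expr Atom1; Term1 ::= Expr | n -; Atom1 ::= ε | -

Term has alternatives sharing prefix 'Expr': factor to Term → Expr Term1 with Term1 → Expr | n -.
Atom has alternatives sharing prefix 'Expr': factor to Atom → Expr Atom1 with Atom1 → ε | -.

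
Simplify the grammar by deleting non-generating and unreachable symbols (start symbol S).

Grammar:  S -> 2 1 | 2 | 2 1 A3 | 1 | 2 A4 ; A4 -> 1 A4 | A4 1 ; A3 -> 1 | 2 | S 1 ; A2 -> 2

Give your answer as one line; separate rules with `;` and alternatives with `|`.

Generating nonterminals: {A2, A3, S}.
Reachable from S after that: {A3, S}.
Removed useless symbols: {A2, A4} and every production mentioning them.

S -> 2 1 | 2 | 2 1 A3 | 1; A3 -> 1 | 2 | S 1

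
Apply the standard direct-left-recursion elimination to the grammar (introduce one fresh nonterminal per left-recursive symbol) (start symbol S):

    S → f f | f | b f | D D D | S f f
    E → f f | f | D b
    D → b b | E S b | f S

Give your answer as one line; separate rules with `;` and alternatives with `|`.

S → f f S' | f S' | b f S' | D D D S'; E → f f | f | D b; D → b b | E S b | f S; S' → f f S' | eps

Directly left-recursive nonterminal: S.
For S: α = {f f}, β = {f f, f, b f, D D D}. Rewrite as S → β S' and S' → α S' | ε.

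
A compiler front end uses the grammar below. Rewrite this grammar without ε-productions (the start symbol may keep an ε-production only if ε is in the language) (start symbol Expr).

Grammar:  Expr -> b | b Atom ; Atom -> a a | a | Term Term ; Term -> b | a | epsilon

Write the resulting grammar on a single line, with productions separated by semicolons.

Expr -> b | b Atom; Atom -> a a | a | Term Term | Term; Term -> b | a

Nullable set = {Atom, Term}.
ε ∉ L(G), so no ε-production is kept.
For each production, add variants omitting each subset of nullable occurrences: Atom → Term Term gives Term Term | Term.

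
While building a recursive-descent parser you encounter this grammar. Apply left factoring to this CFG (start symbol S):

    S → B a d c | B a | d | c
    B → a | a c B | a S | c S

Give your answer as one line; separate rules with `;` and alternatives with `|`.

S has alternatives sharing prefix 'B a': factor to S → B a S' with S' → d c | ε.
B has alternatives sharing prefix 'a': factor to B → a B' with B' → ε | c B | S.

S → d | c | B a S'; B → c S | a B'; S' → d c | ε; B' → ε | c B | S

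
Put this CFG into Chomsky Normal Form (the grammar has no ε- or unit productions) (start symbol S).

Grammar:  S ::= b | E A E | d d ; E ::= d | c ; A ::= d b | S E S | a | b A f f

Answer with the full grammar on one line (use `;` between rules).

Introduce a nonterminal for each terminal appearing in a rule of length ≥ 2: X1 → d, X2 → b, X3 → f.
Binarize each right-hand side of length ≥ 3 by chaining fresh nonterminals (Y1, Y2, …): affected rules were S → E A E; A → S E S; A → X2 A X3 X3.

S ::= b | E Y1 | X1 X1; E ::= d | c; A ::= X1 X2 | S Y2 | a | X2 Y3; X1 ::= d; X2 ::= b; X3 ::= f; Y1 ::= A E; Y2 ::= E S; Y3 ::= A Y4; Y4 ::= X3 X3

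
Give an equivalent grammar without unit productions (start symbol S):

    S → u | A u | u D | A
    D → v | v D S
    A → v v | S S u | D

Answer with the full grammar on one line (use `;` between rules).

S → v | v D S | u | A u | u D | v v | S S u; D → v | v D S; A → v | v D S | v v | S S u

Unit pairs: A ⇒* {D}; S ⇒* {A, D}.
Replace each nonterminal's rules with the union of the non-unit rules of every nonterminal it unit-derives.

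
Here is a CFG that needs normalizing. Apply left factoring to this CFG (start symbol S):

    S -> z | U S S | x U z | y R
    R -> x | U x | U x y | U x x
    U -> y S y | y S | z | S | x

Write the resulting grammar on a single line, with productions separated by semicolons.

S -> z | U S S | x U z | y R; R -> x | U x R'; U -> z | S | x | y S U'; R' -> ε | y | x; U' -> y | ε

R has alternatives sharing prefix 'U x': factor to R → U x R' with R' → ε | y | x.
U has alternatives sharing prefix 'y S': factor to U → y S U' with U' → y | ε.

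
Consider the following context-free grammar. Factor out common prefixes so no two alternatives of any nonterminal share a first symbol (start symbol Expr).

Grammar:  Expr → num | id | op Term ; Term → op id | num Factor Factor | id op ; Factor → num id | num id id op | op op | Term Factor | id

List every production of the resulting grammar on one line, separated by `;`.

Expr → num | id | op Term; Term → op id | num Factor Factor | id op; Factor → op op | Term Factor | id | num id Factor1; Factor1 → ε | id op

Factor has alternatives sharing prefix 'num id': factor to Factor → num id Factor1 with Factor1 → ε | id op.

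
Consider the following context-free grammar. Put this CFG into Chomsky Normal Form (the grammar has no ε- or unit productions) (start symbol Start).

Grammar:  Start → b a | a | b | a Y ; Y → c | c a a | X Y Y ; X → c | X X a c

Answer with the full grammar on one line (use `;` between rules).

Introduce a nonterminal for each terminal appearing in a rule of length ≥ 2: X1 → b, X2 → a, X3 → c.
Binarize each right-hand side of length ≥ 3 by chaining fresh nonterminals (Y1, Y2, …): affected rules were Y → X3 X2 X2; Y → X Y Y; X → X X X2 X3.

Start → X1 X2 | a | b | X2 Y; Y → c | X3 Y1 | X Y2; X → c | X Y3; X1 → b; X2 → a; X3 → c; Y1 → X2 X2; Y2 → Y Y; Y3 → X Y4; Y4 → X2 X3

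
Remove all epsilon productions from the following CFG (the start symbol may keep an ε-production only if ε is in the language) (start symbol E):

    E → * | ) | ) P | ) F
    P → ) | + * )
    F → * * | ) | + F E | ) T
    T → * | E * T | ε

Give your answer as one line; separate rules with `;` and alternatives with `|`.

Nullable set = {T}.
ε ∉ L(G), so no ε-production is kept.
Expand every rule over subsets of its nullable positions: T → E * T gives E * T | E *.

E → * | ) | ) P | ) F; P → ) | + * ); F → * * | ) | + F E | ) T; T → * | E * T | E *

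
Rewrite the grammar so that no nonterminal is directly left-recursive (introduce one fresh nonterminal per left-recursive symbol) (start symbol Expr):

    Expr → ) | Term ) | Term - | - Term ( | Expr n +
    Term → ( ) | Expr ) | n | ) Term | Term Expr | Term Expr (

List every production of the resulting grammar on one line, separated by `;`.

Expr → ) Expr1 | Term ) Expr1 | Term - Expr1 | - Term ( Expr1; Term → ( ) Term1 | Expr ) Term1 | n Term1 | ) Term Term1; Expr1 → n + Expr1 | ε; Term1 → Expr Term1 | Expr ( Term1 | ε

Directly left-recursive nonterminals: Expr, Term.
For Expr: α = {n +}, β = {), Term ), Term -, - Term (}. Rewrite as Expr → β Expr1 and Expr1 → α Expr1 | ε.
For Term: α = {Expr, Expr (}, β = {( ), Expr ), n, ) Term}. Rewrite as Term → β Term1 and Term1 → α Term1 | ε.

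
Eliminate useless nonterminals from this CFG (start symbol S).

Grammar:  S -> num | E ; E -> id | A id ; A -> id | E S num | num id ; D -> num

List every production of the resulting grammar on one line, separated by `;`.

Generating nonterminals: {A, D, E, S}.
Reachable from S after that: {A, E, S}.
Removed useless symbols: {D} and every production mentioning them.

S -> num | E; E -> id | A id; A -> id | E S num | num id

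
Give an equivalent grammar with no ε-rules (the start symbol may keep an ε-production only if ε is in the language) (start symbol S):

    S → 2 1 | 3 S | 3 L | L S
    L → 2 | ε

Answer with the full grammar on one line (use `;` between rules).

S → 2 1 | 3 S | 3 L | 3 | L S; L → 2

Nullable nonterminals: {L}.
ε ∉ L(G), so no ε-production is kept.
For each production, add variants omitting each subset of nullable occurrences: S → 3 L gives 3 L | 3.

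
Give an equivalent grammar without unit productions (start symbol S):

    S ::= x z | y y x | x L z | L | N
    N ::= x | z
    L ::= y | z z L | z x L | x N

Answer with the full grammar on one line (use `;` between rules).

S ::= y | z z L | z x L | x N | x z | y y x | x L z | x | z; N ::= x | z; L ::= y | z z L | z x L | x N

Unit pairs: S ⇒* {L, N}.
For each unit pair (A, B), copy every non-unit production of B to A, then drop all unit productions.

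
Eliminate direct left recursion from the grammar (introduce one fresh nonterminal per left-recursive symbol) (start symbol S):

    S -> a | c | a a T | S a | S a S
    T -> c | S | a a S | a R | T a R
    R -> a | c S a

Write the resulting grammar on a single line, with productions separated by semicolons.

S -> a S' | c S' | a a T S'; T -> c T' | S T' | a a S T' | a R T'; R -> a | c S a; S' -> a S' | a S S' | ε; T' -> a R T' | ε

Left recursion appears on S, T.
For S: α = {a, a S}, β = {a, c, a a T}. Rewrite as S → β S' and S' → α S' | ε.
For T: α = {a R}, β = {c, S, a a S, a R}. Rewrite as T → β T' and T' → α T' | ε.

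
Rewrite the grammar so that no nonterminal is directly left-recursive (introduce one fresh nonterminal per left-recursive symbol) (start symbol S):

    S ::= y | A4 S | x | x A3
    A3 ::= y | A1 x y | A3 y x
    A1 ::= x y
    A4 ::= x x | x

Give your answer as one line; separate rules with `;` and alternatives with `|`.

Left recursion appears on A3.
For A3: α = {y x}, β = {y, A1 x y}. Rewrite as A3 → β A3' and A3' → α A3' | ε.

S ::= y | A4 S | x | x A3; A3 ::= y A3' | A1 x y A3'; A1 ::= x y; A4 ::= x x | x; A3' ::= y x A3' | epsilon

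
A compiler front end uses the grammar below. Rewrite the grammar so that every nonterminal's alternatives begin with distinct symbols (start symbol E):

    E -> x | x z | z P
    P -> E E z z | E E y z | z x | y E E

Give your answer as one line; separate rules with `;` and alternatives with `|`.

E has alternatives sharing prefix 'x': factor to E → x E' with E' → ε | z.
P has alternatives sharing prefix 'E E': factor to P → E E P' with P' → z z | y z.

E -> z P | x E'; P -> z x | y E E | E E P'; E' -> ε | z; P' -> z z | y z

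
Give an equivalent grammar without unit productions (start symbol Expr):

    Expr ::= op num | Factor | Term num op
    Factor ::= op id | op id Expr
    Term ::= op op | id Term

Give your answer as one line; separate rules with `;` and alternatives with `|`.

Unit pairs: Expr ⇒* {Factor}.
Replace each nonterminal's rules with the union of the non-unit rules of every nonterminal it unit-derives.

Expr ::= op id | op id Expr | op num | Term num op; Factor ::= op id | op id Expr; Term ::= op op | id Term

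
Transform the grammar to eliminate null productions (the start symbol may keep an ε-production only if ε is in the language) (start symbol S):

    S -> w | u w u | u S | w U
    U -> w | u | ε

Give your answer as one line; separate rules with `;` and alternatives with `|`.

S -> w | u w u | u S | w U; U -> w | u

The nullable symbols are {U}.
ε ∉ L(G), so no ε-production is kept.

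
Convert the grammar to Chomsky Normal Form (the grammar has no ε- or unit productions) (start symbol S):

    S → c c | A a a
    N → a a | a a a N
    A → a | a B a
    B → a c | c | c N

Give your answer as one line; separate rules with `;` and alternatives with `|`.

Introduce a nonterminal for each terminal appearing in a rule of length ≥ 2: X1 → c, X2 → a.
Binarize each right-hand side of length ≥ 3 by chaining fresh nonterminals (Y1, Y2, …): affected rules were S → A X2 X2; N → X2 X2 X2 N; A → X2 B X2.

S → X1 X1 | A Y1; N → X2 X2 | X2 Y2; A → a | X2 Y4; B → X2 X1 | c | X1 N; X1 → c; X2 → a; Y1 → X2 X2; Y2 → X2 Y3; Y3 → X2 N; Y4 → B X2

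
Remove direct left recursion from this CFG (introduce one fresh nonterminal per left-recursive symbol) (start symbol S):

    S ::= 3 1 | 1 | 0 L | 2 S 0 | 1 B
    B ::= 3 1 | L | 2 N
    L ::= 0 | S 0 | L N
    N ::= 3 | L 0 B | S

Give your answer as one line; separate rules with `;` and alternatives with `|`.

L is directly left-recursive.
For L: α = {N}, β = {0, S 0}. Rewrite as L → β L' and L' → α L' | ε.

S ::= 3 1 | 1 | 0 L | 2 S 0 | 1 B; B ::= 3 1 | L | 2 N; L ::= 0 L' | S 0 L'; N ::= 3 | L 0 B | S; L' ::= N L' | ε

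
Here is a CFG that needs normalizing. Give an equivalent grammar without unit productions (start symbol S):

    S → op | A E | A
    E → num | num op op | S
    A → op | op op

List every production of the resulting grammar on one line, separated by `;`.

S → op | A E | op op; E → num | num op op | op | A E | op op; A → op | op op

Unit pairs: E ⇒* {A, S}; S ⇒* {A}.
Replace each nonterminal's rules with the union of the non-unit rules of every nonterminal it unit-derives.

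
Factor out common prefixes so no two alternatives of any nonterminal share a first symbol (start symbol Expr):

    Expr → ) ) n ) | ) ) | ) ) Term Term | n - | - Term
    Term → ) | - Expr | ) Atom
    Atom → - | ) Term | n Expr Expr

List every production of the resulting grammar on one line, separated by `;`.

Expr has alternatives sharing prefix ') )': factor to Expr → ) ) Expr1 with Expr1 → n ) | ε | Term Term.
Term has alternatives sharing prefix ')': factor to Term → ) Term1 with Term1 → ε | Atom.

Expr → n - | - Term | ) ) Expr1; Term → - Expr | ) Term1; Atom → - | ) Term | n Expr Expr; Expr1 → n ) | ε | Term Term; Term1 → ε | Atom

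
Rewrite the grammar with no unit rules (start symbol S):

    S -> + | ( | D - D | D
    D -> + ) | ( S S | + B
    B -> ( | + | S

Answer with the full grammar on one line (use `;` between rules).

Unit pairs: B ⇒* {D, S}; S ⇒* {D}.
Replace each nonterminal's rules with the union of the non-unit rules of every nonterminal it unit-derives.

S -> + ) | ( S S | + B | + | ( | D - D; D -> + ) | ( S S | + B; B -> ( | + | + ) | ( S S | + B | D - D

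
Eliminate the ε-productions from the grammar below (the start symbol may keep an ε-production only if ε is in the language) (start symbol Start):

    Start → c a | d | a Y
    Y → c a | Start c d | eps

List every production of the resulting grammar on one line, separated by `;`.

Start → c a | d | a Y | a; Y → c a | Start c d

The nullable symbols are {Y}.
ε ∉ L(G), so no ε-production is kept.
Expand every rule over subsets of its nullable positions: Start → a Y gives a Y | a.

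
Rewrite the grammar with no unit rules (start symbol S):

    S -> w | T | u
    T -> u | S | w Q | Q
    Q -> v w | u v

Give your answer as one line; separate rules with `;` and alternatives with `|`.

Unit pairs: S ⇒* {Q, T}; T ⇒* {Q, S}.
For each unit pair (A, B), copy every non-unit production of B to A, then drop all unit productions.

S -> w | u | v w | u v | w Q; T -> w | u | v w | u v | w Q; Q -> v w | u v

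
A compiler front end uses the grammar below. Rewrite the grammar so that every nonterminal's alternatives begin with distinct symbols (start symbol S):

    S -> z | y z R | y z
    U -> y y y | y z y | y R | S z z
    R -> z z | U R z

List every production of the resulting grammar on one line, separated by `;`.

S -> z | y z S'; U -> S z z | y U'; R -> z z | U R z; S' -> R | ε; U' -> y y | z y | R

S has alternatives sharing prefix 'y z': factor to S → y z S' with S' → R | ε.
U has alternatives sharing prefix 'y': factor to U → y U' with U' → y y | z y | R.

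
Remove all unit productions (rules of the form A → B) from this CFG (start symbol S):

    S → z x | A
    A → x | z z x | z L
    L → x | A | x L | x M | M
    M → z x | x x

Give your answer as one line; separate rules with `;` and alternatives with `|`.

S → z x | x | z z x | z L; A → x | z z x | z L; L → x | x L | x M | z z x | z L | z x | x x; M → z x | x x

Unit pairs: L ⇒* {A, M}; S ⇒* {A}.
Replace each nonterminal's rules with the union of the non-unit rules of every nonterminal it unit-derives.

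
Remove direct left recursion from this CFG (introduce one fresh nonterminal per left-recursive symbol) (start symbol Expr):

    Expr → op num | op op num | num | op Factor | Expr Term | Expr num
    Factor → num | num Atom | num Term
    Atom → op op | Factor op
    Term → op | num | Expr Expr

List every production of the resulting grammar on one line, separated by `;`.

Expr → op num Expr1 | op op num Expr1 | num Expr1 | op Factor Expr1; Factor → num | num Atom | num Term; Atom → op op | Factor op; Term → op | num | Expr Expr; Expr1 → Term Expr1 | num Expr1 | ε

Expr is directly left-recursive.
For Expr: α = {Term, num}, β = {op num, op op num, num, op Factor}. Rewrite as Expr → β Expr1 and Expr1 → α Expr1 | ε.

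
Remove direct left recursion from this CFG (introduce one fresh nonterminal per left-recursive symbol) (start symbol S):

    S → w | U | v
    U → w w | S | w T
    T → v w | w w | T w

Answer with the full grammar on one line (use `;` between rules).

Left recursion appears on T.
For T: α = {w}, β = {v w, w w}. Rewrite as T → β T' and T' → α T' | ε.

S → w | U | v; U → w w | S | w T; T → v w T' | w w T'; T' → w T' | ε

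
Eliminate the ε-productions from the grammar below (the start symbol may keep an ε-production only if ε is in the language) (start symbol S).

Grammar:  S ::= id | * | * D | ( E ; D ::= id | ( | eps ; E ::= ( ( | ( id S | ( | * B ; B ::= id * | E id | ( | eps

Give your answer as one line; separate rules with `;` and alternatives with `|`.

S ::= id | * | * D | ( E; D ::= id | (; E ::= ( ( | ( id S | ( | * B | *; B ::= id * | E id | (

Nullable nonterminals: {B, D}.
ε ∉ L(G), so no ε-production is kept.
For each production, add variants omitting each subset of nullable occurrences: E → * B gives * B | *.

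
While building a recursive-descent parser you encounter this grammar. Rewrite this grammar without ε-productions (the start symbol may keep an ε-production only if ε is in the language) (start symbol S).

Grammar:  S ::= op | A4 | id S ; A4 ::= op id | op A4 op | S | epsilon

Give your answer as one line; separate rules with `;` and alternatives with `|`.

The nullable symbols are {A4, S}.
ε ∈ L(G) since S is nullable, so keep S → ε.
Expand every rule over subsets of its nullable positions: S → id S gives id S | id. A4 → op A4 op gives op A4 op | op op.

S ::= op | A4 | id S | id | ε; A4 ::= op id | op A4 op | op op | S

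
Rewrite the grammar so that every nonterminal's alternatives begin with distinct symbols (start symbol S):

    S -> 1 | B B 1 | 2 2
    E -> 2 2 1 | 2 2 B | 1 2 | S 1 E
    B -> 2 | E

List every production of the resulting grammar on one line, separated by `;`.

S -> 1 | B B 1 | 2 2; E -> 1 2 | S 1 E | 2 2 E'; B -> 2 | E; E' -> 1 | B

E has alternatives sharing prefix '2 2': factor to E → 2 2 E' with E' → 1 | B.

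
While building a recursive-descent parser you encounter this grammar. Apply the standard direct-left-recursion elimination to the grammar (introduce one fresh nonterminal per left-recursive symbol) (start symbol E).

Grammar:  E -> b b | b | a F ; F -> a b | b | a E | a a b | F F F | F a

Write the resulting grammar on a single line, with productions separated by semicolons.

F is directly left-recursive.
For F: α = {F F, a}, β = {a b, b, a E, a a b}. Rewrite as F → β F' and F' → α F' | ε.

E -> b b | b | a F; F -> a b F' | b F' | a E F' | a a b F'; F' -> F F F' | a F' | ε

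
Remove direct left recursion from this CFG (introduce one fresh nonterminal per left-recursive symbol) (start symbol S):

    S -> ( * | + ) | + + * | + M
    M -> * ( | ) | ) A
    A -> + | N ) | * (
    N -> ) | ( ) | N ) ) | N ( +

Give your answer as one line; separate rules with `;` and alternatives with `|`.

S -> ( * | + ) | + + * | + M; M -> * ( | ) | ) A; A -> + | N ) | * (; N -> ) N' | ( ) N'; N' -> ) ) N' | ( + N' | ε

Directly left-recursive nonterminal: N.
For N: α = {) ), ( +}, β = {), ( )}. Rewrite as N → β N' and N' → α N' | ε.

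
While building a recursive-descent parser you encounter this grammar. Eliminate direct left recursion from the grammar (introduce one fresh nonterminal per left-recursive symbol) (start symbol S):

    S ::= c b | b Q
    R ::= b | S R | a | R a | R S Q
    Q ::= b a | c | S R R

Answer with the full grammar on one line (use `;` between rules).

Left recursion appears on R.
For R: α = {a, S Q}, β = {b, S R, a}. Rewrite as R → β R' and R' → α R' | ε.

S ::= c b | b Q; R ::= b R' | S R R' | a R'; Q ::= b a | c | S R R; R' ::= a R' | S Q R' | eps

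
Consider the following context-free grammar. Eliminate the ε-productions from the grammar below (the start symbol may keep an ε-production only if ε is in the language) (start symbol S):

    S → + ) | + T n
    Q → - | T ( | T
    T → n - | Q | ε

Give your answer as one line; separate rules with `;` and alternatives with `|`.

S → + ) | + T n | + n; Q → - | T ( | ( | T; T → n - | Q

Nullable set = {Q, T}.
ε ∉ L(G), so no ε-production is kept.
For each production, add variants omitting each subset of nullable occurrences: S → + T n gives + T n | + n. Q → T ( gives T ( | (.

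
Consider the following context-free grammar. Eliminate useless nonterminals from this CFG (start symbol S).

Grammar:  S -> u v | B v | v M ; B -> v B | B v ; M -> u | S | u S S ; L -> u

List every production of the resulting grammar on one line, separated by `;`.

Generating nonterminals: {L, M, S}.
Reachable from S after that: {M, S}.
Removed useless symbols: {B, L} and every production mentioning them.

S -> u v | v M; M -> u | S | u S S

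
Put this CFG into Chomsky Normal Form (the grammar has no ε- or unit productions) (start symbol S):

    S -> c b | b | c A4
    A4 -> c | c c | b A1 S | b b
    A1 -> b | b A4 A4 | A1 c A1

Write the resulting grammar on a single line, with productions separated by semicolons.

S -> X1 X2 | b | X1 A4; A4 -> c | X1 X1 | X2 Y1 | X2 X2; A1 -> b | X2 Y2 | A1 Y3; X1 -> c; X2 -> b; Y1 -> A1 S; Y2 -> A4 A4; Y3 -> X1 A1

Introduce a nonterminal for each terminal appearing in a rule of length ≥ 2: X1 → c, X2 → b.
Binarize each right-hand side of length ≥ 3 by chaining fresh nonterminals (Y1, Y2, …): affected rules were A4 → X2 A1 S; A1 → X2 A4 A4; A1 → A1 X1 A1.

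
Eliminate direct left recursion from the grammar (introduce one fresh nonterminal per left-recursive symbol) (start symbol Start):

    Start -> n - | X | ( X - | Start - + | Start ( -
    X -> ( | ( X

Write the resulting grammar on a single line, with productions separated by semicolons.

Start is directly left-recursive.
For Start: α = {- +, ( -}, β = {n -, X, ( X -}. Rewrite as Start → β Start1 and Start1 → α Start1 | ε.

Start -> n - Start1 | X Start1 | ( X - Start1; X -> ( | ( X; Start1 -> - + Start1 | ( - Start1 | eps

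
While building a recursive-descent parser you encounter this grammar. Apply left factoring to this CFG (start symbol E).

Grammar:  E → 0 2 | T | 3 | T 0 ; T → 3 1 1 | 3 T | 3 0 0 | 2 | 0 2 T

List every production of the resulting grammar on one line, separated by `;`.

E → 0 2 | 3 | T E'; T → 2 | 0 2 T | 3 T'; E' → ε | 0; T' → 1 1 | T | 0 0

E has alternatives sharing prefix 'T': factor to E → T E' with E' → ε | 0.
T has alternatives sharing prefix '3': factor to T → 3 T' with T' → 1 1 | T | 0 0.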